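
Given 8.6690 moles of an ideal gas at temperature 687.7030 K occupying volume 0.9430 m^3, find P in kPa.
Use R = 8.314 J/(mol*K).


P = nRT/V = 8.6690 * 8.314 * 687.7030 / 0.9430
= 49565.5514 / 0.9430 = 52561.5604 Pa = 52.5616 kPa

52.5616 kPa


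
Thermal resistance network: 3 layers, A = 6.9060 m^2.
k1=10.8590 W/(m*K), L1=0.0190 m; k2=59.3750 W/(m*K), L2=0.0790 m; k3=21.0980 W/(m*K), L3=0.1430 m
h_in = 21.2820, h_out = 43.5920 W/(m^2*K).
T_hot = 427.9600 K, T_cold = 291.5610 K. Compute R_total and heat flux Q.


R_conv_in = 1/(21.2820*6.9060) = 0.0068
R_1 = 0.0190/(10.8590*6.9060) = 0.0003
R_2 = 0.0790/(59.3750*6.9060) = 0.0002
R_3 = 0.1430/(21.0980*6.9060) = 0.0010
R_conv_out = 1/(43.5920*6.9060) = 0.0033
R_total = 0.0116 K/W
Q = 136.3990 / 0.0116 = 11806.1995 W

R_total = 0.0116 K/W, Q = 11806.1995 W


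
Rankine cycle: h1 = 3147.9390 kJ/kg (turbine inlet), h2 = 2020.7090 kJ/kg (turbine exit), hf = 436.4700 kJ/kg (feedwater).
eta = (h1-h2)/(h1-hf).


W = 1127.2300 kJ/kg
Q_in = 2711.4690 kJ/kg
eta = 0.4157 = 41.5727%

eta = 41.5727%


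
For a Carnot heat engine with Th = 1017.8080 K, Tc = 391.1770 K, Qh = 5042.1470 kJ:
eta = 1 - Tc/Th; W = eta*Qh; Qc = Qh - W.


eta = 1 - 391.1770/1017.8080 = 0.6157
W = 0.6157 * 5042.1470 = 3104.2845 kJ
Qc = 5042.1470 - 3104.2845 = 1937.8625 kJ

eta = 61.5667%, W = 3104.2845 kJ, Qc = 1937.8625 kJ


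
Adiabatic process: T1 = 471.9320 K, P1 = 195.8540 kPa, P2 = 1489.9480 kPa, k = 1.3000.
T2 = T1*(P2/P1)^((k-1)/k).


(k-1)/k = 0.2308
(P2/P1)^exp = 1.5972
T2 = 471.9320 * 1.5972 = 753.7758 K

753.7758 K


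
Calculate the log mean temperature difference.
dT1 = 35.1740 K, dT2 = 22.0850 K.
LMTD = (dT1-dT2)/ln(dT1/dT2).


dT1/dT2 = 1.5927
ln(dT1/dT2) = 0.4654
LMTD = 13.0890 / 0.4654 = 28.1237 K

28.1237 K


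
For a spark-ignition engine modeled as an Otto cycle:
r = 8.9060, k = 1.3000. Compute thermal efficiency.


r^(k-1) = 1.9271
eta = 1 - 1/1.9271 = 0.4811 = 48.1086%

48.1086%


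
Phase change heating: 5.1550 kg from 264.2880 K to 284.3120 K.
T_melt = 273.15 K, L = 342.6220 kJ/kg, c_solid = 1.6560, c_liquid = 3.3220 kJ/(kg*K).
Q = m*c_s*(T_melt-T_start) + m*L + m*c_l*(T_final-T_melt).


Q1 (sensible, solid) = 5.1550 * 1.6560 * 8.8620 = 75.6521 kJ
Q2 (latent) = 5.1550 * 342.6220 = 1766.2164 kJ
Q3 (sensible, liquid) = 5.1550 * 3.3220 * 11.1620 = 191.1482 kJ
Q_total = 2033.0167 kJ

2033.0167 kJ


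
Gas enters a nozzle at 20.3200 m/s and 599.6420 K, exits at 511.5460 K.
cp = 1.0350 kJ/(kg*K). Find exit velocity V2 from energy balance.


dT = 88.0960 K
2*cp*1000*dT = 182358.7200
V1^2 = 412.9024
V2 = sqrt(182771.6224) = 427.5180 m/s

427.5180 m/s


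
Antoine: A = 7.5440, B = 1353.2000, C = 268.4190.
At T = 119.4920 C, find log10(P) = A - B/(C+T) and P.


C+T = 387.9110
B/(C+T) = 3.4884
log10(P) = 7.5440 - 3.4884 = 4.0556
P = 10^4.0556 = 11365.0396 mmHg

11365.0396 mmHg


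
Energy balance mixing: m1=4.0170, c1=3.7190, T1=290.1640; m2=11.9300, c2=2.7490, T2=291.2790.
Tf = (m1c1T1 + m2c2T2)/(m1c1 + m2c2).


num = 13887.4855
den = 47.7348
Tf = 290.9300 K

290.9300 K


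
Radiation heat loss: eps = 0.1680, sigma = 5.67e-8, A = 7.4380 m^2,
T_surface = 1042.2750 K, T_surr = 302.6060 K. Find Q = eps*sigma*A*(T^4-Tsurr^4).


T^4 = 1.1801e+12
Tsurr^4 = 8.3851e+09
Q = 0.1680 * 5.67e-8 * 7.4380 * 1.1717e+12 = 83019.6698 W

83019.6698 W


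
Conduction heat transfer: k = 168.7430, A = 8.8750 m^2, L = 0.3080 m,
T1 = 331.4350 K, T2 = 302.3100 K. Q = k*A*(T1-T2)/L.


dT = 29.1250 K
Q = 168.7430 * 8.8750 * 29.1250 / 0.3080 = 141615.0289 W

141615.0289 W


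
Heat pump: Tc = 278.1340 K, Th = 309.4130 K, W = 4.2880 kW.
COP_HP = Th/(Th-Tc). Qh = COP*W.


COP = 309.4130 / 31.2790 = 9.8920
Qh = 9.8920 * 4.2880 = 42.4171 kW

COP = 9.8920, Qh = 42.4171 kW


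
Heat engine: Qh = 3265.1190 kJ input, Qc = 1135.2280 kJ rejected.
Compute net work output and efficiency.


W = 3265.1190 - 1135.2280 = 2129.8910 kJ
eta = 2129.8910 / 3265.1190 = 0.6523 = 65.2317%

W = 2129.8910 kJ, eta = 65.2317%


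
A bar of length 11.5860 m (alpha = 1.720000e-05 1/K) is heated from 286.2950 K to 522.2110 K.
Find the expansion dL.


dT = 235.9160 K
dL = 1.720000e-05 * 11.5860 * 235.9160 = 0.047013 m
L_final = 11.633013 m

dL = 0.047013 m


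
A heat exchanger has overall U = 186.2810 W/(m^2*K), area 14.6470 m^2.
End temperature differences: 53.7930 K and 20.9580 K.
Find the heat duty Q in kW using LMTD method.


LMTD = 34.8337 K
Q = 186.2810 * 14.6470 * 34.8337 = 95042.1541 W = 95.0422 kW

95.0422 kW


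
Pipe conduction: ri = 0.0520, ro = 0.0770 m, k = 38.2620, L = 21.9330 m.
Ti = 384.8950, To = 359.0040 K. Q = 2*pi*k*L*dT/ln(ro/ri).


dT = 25.8910 K
ln(ro/ri) = 0.3926
Q = 2*pi*38.2620*21.9330*25.8910 / 0.3926 = 347765.4792 W

347765.4792 W


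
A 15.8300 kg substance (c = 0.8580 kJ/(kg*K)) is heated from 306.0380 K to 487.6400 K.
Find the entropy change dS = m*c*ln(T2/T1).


T2/T1 = 1.5934
ln(T2/T1) = 0.4659
dS = 15.8300 * 0.8580 * 0.4659 = 6.3275 kJ/K

6.3275 kJ/K


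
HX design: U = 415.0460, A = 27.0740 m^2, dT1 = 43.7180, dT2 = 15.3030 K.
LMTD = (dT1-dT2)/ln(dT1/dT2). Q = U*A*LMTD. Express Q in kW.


LMTD = 27.0694 K
Q = 415.0460 * 27.0740 * 27.0694 = 304177.1297 W = 304.1771 kW

304.1771 kW


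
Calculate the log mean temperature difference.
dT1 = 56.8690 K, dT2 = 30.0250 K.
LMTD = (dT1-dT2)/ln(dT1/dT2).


dT1/dT2 = 1.8941
ln(dT1/dT2) = 0.6387
LMTD = 26.8440 / 0.6387 = 42.0278 K

42.0278 K


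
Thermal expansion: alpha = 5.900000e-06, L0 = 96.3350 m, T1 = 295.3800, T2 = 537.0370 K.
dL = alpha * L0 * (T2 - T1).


dT = 241.6570 K
dL = 5.900000e-06 * 96.3350 * 241.6570 = 0.137352 m
L_final = 96.472352 m

dL = 0.137352 m


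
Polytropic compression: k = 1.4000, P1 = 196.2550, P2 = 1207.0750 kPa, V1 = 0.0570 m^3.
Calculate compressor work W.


(k-1)/k = 0.2857
(P2/P1)^exp = 1.6804
W = 3.5000 * 196.2550 * 0.0570 * (1.6804 - 1) = 26.6383 kJ

26.6383 kJ


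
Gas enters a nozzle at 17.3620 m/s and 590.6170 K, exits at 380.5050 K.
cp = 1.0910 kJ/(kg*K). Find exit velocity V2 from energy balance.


dT = 210.1120 K
2*cp*1000*dT = 458464.3840
V1^2 = 301.4390
V2 = sqrt(458765.8230) = 677.3225 m/s

677.3225 m/s


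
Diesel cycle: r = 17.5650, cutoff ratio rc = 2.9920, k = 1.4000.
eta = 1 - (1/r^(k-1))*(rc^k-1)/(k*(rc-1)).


r^(k-1) = 3.1467
rc^k = 4.6382
eta = 0.5854 = 58.5422%

58.5422%


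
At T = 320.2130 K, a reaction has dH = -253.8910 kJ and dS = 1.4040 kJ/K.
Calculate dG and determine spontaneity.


T*dS = 320.2130 * 1.4040 = 449.5791 kJ
dG = -253.8910 - 449.5791 = -703.4701 kJ (spontaneous)

dG = -703.4701 kJ, spontaneous


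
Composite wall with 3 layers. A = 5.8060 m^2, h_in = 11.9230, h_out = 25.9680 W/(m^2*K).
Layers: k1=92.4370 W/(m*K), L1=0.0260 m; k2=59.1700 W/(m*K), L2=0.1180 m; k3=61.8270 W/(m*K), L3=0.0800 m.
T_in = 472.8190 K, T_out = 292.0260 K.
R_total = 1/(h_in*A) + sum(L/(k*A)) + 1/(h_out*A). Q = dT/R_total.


R_conv_in = 1/(11.9230*5.8060) = 0.0144
R_1 = 0.0260/(92.4370*5.8060) = 4.8445e-05
R_2 = 0.1180/(59.1700*5.8060) = 0.0003
R_3 = 0.0800/(61.8270*5.8060) = 0.0002
R_conv_out = 1/(25.9680*5.8060) = 0.0066
R_total = 0.0217 K/W
Q = 180.7930 / 0.0217 = 8334.1403 W

R_total = 0.0217 K/W, Q = 8334.1403 W


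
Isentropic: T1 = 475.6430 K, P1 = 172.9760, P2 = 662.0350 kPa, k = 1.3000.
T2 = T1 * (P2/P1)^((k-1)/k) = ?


(k-1)/k = 0.2308
(P2/P1)^exp = 1.3631
T2 = 475.6430 * 1.3631 = 648.3289 K

648.3289 K


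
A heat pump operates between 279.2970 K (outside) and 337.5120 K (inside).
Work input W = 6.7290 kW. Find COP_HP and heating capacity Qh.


COP = 337.5120 / 58.2150 = 5.7977
Qh = 5.7977 * 6.7290 = 39.0126 kW

COP = 5.7977, Qh = 39.0126 kW


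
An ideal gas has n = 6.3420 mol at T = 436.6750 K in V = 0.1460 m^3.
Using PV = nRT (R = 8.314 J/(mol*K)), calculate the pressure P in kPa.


P = nRT/V = 6.3420 * 8.314 * 436.6750 / 0.1460
= 23024.7322 / 0.1460 = 157703.6449 Pa = 157.7036 kPa

157.7036 kPa


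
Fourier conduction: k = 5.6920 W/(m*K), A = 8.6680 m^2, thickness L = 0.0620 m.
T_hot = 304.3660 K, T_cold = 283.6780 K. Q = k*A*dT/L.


dT = 20.6880 K
Q = 5.6920 * 8.6680 * 20.6880 / 0.0620 = 16463.0619 W

16463.0619 W


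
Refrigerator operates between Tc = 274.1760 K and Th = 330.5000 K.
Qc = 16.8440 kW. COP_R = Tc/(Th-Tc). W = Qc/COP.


COP = 274.1760 / 56.3240 = 4.8678
W = 16.8440 / 4.8678 = 3.4603 kW

COP = 4.8678, W = 3.4603 kW


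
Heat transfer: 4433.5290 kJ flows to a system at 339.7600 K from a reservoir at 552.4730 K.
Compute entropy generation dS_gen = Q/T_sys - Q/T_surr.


dS_sys = 4433.5290/339.7600 = 13.0490 kJ/K
dS_surr = -4433.5290/552.4730 = -8.0249 kJ/K
dS_gen = 13.0490 - 8.0249 = 5.0241 kJ/K (irreversible)

dS_gen = 5.0241 kJ/K, irreversible


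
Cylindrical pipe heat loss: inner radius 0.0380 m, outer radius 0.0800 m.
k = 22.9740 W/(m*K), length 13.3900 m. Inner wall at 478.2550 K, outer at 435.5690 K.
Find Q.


dT = 42.6860 K
ln(ro/ri) = 0.7444
Q = 2*pi*22.9740*13.3900*42.6860 / 0.7444 = 110828.7780 W

110828.7780 W


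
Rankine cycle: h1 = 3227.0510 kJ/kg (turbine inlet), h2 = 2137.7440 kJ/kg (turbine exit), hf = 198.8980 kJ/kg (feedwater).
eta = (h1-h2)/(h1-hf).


W = 1089.3070 kJ/kg
Q_in = 3028.1530 kJ/kg
eta = 0.3597 = 35.9727%

eta = 35.9727%


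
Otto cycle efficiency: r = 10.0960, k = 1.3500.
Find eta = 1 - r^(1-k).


r^(k-1) = 2.2462
eta = 1 - 1/2.2462 = 0.5548 = 55.4808%

55.4808%


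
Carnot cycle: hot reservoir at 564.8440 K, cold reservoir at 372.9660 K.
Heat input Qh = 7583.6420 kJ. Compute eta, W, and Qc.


eta = 1 - 372.9660/564.8440 = 0.3397
W = 0.3397 * 7583.6420 = 2576.1698 kJ
Qc = 7583.6420 - 2576.1698 = 5007.4722 kJ

eta = 33.9701%, W = 2576.1698 kJ, Qc = 5007.4722 kJ


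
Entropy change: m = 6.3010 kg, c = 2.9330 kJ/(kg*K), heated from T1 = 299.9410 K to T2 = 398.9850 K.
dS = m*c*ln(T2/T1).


T2/T1 = 1.3302
ln(T2/T1) = 0.2853
dS = 6.3010 * 2.9330 * 0.2853 = 5.2733 kJ/K

5.2733 kJ/K


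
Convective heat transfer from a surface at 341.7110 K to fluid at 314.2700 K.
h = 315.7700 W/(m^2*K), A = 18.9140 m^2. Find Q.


dT = 27.4410 K
Q = 315.7700 * 18.9140 * 27.4410 = 163890.6530 W

163890.6530 W


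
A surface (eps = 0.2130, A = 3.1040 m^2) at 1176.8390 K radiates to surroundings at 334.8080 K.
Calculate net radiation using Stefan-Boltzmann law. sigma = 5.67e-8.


T^4 = 1.9181e+12
Tsurr^4 = 1.2566e+10
Q = 0.2130 * 5.67e-8 * 3.1040 * 1.9055e+12 = 71432.8720 W

71432.8720 W


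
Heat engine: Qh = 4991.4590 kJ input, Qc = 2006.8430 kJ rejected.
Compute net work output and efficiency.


W = 4991.4590 - 2006.8430 = 2984.6160 kJ
eta = 2984.6160 / 4991.4590 = 0.5979 = 59.7945%

W = 2984.6160 kJ, eta = 59.7945%


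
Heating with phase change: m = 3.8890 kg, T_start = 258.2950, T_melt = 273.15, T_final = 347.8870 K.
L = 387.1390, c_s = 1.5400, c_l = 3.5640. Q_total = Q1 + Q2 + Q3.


Q1 (sensible, solid) = 3.8890 * 1.5400 * 14.8550 = 88.9675 kJ
Q2 (latent) = 3.8890 * 387.1390 = 1505.5836 kJ
Q3 (sensible, liquid) = 3.8890 * 3.5640 * 74.7370 = 1035.8844 kJ
Q_total = 2630.4355 kJ

2630.4355 kJ


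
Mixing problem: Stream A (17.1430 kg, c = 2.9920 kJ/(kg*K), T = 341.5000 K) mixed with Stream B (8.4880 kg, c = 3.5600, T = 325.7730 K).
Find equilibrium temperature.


num = 27360.1428
den = 81.5091
Tf = 335.6696 K

335.6696 K


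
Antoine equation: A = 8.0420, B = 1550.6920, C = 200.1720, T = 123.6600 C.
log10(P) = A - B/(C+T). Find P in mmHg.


C+T = 323.8320
B/(C+T) = 4.7886
log10(P) = 8.0420 - 4.7886 = 3.2534
P = 10^3.2534 = 1792.3822 mmHg

1792.3822 mmHg


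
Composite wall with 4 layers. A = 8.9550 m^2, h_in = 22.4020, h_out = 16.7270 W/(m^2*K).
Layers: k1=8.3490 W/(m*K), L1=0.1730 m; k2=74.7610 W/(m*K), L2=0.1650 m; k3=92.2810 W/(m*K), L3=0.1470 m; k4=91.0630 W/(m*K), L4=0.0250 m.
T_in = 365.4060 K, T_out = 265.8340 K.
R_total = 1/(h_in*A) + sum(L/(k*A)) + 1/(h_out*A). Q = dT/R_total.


R_conv_in = 1/(22.4020*8.9550) = 0.0050
R_1 = 0.1730/(8.3490*8.9550) = 0.0023
R_2 = 0.1650/(74.7610*8.9550) = 0.0002
R_3 = 0.1470/(92.2810*8.9550) = 0.0002
R_4 = 0.0250/(91.0630*8.9550) = 3.0657e-05
R_conv_out = 1/(16.7270*8.9550) = 0.0067
R_total = 0.0144 K/W
Q = 99.5720 / 0.0144 = 6900.4865 W

R_total = 0.0144 K/W, Q = 6900.4865 W


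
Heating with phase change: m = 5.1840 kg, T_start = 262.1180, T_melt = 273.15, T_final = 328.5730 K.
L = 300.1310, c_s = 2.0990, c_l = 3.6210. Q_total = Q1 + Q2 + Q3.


Q1 (sensible, solid) = 5.1840 * 2.0990 * 11.0320 = 120.0416 kJ
Q2 (latent) = 5.1840 * 300.1310 = 1555.8791 kJ
Q3 (sensible, liquid) = 5.1840 * 3.6210 * 55.4230 = 1040.3598 kJ
Q_total = 2716.2804 kJ

2716.2804 kJ


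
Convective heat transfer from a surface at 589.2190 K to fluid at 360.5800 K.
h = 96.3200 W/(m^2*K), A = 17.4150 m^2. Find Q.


dT = 228.6390 K
Q = 96.3200 * 17.4150 * 228.6390 = 383521.9852 W

383521.9852 W


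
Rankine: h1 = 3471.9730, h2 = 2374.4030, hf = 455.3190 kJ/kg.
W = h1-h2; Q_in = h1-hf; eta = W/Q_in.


W = 1097.5700 kJ/kg
Q_in = 3016.6540 kJ/kg
eta = 0.3638 = 36.3837%

eta = 36.3837%


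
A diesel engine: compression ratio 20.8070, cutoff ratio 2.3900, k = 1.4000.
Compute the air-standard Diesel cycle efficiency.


r^(k-1) = 3.3673
rc^k = 3.3865
eta = 0.6358 = 63.5797%

63.5797%


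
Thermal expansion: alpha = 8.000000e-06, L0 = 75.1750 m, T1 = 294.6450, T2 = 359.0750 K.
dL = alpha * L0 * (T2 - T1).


dT = 64.4300 K
dL = 8.000000e-06 * 75.1750 * 64.4300 = 0.038748 m
L_final = 75.213748 m

dL = 0.038748 m


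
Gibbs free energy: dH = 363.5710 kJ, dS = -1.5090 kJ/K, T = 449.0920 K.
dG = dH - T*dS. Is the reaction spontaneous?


T*dS = 449.0920 * -1.5090 = -677.6798 kJ
dG = 363.5710 + 677.6798 = 1041.2508 kJ (non-spontaneous)

dG = 1041.2508 kJ, non-spontaneous


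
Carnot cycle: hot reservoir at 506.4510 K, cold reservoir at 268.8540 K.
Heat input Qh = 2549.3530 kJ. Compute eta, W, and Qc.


eta = 1 - 268.8540/506.4510 = 0.4691
W = 0.4691 * 2549.3530 = 1196.0064 kJ
Qc = 2549.3530 - 1196.0064 = 1353.3466 kJ

eta = 46.9141%, W = 1196.0064 kJ, Qc = 1353.3466 kJ


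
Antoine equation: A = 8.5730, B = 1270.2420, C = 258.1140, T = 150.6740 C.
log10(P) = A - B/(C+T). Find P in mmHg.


C+T = 408.7880
B/(C+T) = 3.1073
log10(P) = 8.5730 - 3.1073 = 5.4657
P = 10^5.4657 = 292188.5476 mmHg

292188.5476 mmHg


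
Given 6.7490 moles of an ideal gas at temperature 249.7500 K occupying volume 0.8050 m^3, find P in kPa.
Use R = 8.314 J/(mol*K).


P = nRT/V = 6.7490 * 8.314 * 249.7500 / 0.8050
= 14013.7687 / 0.8050 = 17408.4083 Pa = 17.4084 kPa

17.4084 kPa


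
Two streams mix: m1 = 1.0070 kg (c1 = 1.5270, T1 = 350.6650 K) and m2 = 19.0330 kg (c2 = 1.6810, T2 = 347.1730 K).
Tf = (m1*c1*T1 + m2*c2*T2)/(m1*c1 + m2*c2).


num = 11646.8309
den = 33.5322
Tf = 347.3331 K

347.3331 K


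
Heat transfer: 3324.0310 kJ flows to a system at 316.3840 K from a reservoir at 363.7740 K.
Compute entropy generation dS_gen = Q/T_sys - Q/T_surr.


dS_sys = 3324.0310/316.3840 = 10.5063 kJ/K
dS_surr = -3324.0310/363.7740 = -9.1376 kJ/K
dS_gen = 10.5063 - 9.1376 = 1.3687 kJ/K (irreversible)

dS_gen = 1.3687 kJ/K, irreversible


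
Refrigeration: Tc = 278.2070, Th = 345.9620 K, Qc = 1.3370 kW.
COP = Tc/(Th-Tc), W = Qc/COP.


COP = 278.2070 / 67.7550 = 4.1061
W = 1.3370 / 4.1061 = 0.3256 kW

COP = 4.1061, W = 0.3256 kW


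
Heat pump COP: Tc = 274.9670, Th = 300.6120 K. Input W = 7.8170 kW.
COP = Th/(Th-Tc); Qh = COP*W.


COP = 300.6120 / 25.6450 = 11.7221
Qh = 11.7221 * 7.8170 = 91.6313 kW

COP = 11.7221, Qh = 91.6313 kW


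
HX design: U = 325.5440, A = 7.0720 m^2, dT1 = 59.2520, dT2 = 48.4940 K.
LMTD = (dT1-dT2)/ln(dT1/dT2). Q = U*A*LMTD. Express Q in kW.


LMTD = 53.6935 K
Q = 325.5440 * 7.0720 * 53.6935 = 123615.7033 W = 123.6157 kW

123.6157 kW


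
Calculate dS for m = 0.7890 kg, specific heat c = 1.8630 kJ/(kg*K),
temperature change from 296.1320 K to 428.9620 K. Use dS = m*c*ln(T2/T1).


T2/T1 = 1.4485
ln(T2/T1) = 0.3706
dS = 0.7890 * 1.8630 * 0.3706 = 0.5447 kJ/K

0.5447 kJ/K


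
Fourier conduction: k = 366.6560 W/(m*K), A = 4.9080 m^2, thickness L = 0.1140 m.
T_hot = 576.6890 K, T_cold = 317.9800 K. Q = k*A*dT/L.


dT = 258.7090 K
Q = 366.6560 * 4.9080 * 258.7090 / 0.1140 = 4083852.3901 W

4083852.3901 W


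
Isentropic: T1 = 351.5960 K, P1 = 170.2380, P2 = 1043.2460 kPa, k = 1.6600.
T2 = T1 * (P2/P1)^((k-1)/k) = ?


(k-1)/k = 0.3976
(P2/P1)^exp = 2.0561
T2 = 351.5960 * 2.0561 = 722.9010 K

722.9010 K


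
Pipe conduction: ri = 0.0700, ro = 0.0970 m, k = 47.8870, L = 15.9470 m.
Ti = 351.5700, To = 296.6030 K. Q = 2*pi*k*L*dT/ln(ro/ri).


dT = 54.9670 K
ln(ro/ri) = 0.3262
Q = 2*pi*47.8870*15.9470*54.9670 / 0.3262 = 808488.0783 W

808488.0783 W


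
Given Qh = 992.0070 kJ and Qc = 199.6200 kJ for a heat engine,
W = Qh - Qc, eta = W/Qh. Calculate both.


W = 992.0070 - 199.6200 = 792.3870 kJ
eta = 792.3870 / 992.0070 = 0.7988 = 79.8772%

W = 792.3870 kJ, eta = 79.8772%


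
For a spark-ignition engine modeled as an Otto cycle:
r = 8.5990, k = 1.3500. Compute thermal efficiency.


r^(k-1) = 2.1235
eta = 1 - 1/2.1235 = 0.5291 = 52.9084%

52.9084%


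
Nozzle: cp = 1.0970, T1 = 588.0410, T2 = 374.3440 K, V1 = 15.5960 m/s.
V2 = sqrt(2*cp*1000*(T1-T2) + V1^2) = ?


dT = 213.6970 K
2*cp*1000*dT = 468851.2180
V1^2 = 243.2352
V2 = sqrt(469094.4532) = 684.9047 m/s

684.9047 m/s


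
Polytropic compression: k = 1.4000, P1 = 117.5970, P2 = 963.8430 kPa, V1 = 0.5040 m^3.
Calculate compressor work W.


(k-1)/k = 0.2857
(P2/P1)^exp = 1.8240
W = 3.5000 * 117.5970 * 0.5040 * (1.8240 - 1) = 170.9372 kJ

170.9372 kJ


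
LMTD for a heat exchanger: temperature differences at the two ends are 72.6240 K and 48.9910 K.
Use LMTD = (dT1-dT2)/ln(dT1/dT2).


dT1/dT2 = 1.4824
ln(dT1/dT2) = 0.3937
LMTD = 23.6330 / 0.3937 = 60.0342 K

60.0342 K


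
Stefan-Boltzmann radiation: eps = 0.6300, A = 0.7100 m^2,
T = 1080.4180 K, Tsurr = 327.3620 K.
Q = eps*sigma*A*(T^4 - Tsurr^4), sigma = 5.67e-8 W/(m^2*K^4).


T^4 = 1.3626e+12
Tsurr^4 = 1.1485e+10
Q = 0.6300 * 5.67e-8 * 0.7100 * 1.3511e+12 = 34266.7783 W

34266.7783 W


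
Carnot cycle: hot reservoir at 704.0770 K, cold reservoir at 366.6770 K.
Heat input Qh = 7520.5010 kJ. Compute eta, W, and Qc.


eta = 1 - 366.6770/704.0770 = 0.4792
W = 0.4792 * 7520.5010 = 3603.8914 kJ
Qc = 7520.5010 - 3603.8914 = 3916.6096 kJ

eta = 47.9209%, W = 3603.8914 kJ, Qc = 3916.6096 kJ


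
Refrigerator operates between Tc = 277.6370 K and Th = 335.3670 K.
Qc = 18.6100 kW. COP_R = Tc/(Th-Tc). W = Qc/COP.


COP = 277.6370 / 57.7300 = 4.8092
W = 18.6100 / 4.8092 = 3.8696 kW

COP = 4.8092, W = 3.8696 kW


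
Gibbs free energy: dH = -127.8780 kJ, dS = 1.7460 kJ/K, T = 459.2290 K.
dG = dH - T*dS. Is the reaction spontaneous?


T*dS = 459.2290 * 1.7460 = 801.8138 kJ
dG = -127.8780 - 801.8138 = -929.6918 kJ (spontaneous)

dG = -929.6918 kJ, spontaneous


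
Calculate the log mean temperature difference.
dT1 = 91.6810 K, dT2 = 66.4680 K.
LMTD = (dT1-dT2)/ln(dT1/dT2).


dT1/dT2 = 1.3793
ln(dT1/dT2) = 0.3216
LMTD = 25.2130 / 0.3216 = 78.4000 K

78.4000 K


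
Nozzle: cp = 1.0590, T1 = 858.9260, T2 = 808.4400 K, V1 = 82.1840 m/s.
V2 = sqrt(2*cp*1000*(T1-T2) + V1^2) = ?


dT = 50.4860 K
2*cp*1000*dT = 106929.3480
V1^2 = 6754.2099
V2 = sqrt(113683.5579) = 337.1699 m/s

337.1699 m/s


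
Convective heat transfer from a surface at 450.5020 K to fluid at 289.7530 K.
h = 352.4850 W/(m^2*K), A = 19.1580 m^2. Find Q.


dT = 160.7490 K
Q = 352.4850 * 19.1580 * 160.7490 = 1085523.1486 W

1085523.1486 W


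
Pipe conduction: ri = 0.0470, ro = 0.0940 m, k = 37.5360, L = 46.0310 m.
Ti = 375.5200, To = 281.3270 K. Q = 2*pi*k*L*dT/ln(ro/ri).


dT = 94.1930 K
ln(ro/ri) = 0.6931
Q = 2*pi*37.5360*46.0310*94.1930 / 0.6931 = 1475269.7477 W

1475269.7477 W


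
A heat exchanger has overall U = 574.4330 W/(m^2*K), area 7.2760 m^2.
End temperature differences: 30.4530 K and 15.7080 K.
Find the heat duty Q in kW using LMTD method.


LMTD = 22.2729 K
Q = 574.4330 * 7.2760 * 22.2729 = 93091.3715 W = 93.0914 kW

93.0914 kW


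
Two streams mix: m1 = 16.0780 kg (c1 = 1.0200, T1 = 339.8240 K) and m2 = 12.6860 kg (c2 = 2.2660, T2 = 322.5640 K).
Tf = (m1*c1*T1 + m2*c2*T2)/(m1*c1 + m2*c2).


num = 14845.5424
den = 45.1460
Tf = 328.8338 K

328.8338 K


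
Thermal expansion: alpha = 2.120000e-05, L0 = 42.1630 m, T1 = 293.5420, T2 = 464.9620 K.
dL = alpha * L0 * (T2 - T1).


dT = 171.4200 K
dL = 2.120000e-05 * 42.1630 * 171.4200 = 0.153225 m
L_final = 42.316225 m

dL = 0.153225 m


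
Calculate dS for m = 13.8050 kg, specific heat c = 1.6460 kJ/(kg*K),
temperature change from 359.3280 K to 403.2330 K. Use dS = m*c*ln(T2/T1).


T2/T1 = 1.1222
ln(T2/T1) = 0.1153
dS = 13.8050 * 1.6460 * 0.1153 = 2.6195 kJ/K

2.6195 kJ/K


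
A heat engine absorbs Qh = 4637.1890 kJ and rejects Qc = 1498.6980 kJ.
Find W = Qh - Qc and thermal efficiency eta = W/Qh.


W = 4637.1890 - 1498.6980 = 3138.4910 kJ
eta = 3138.4910 / 4637.1890 = 0.6768 = 67.6809%

W = 3138.4910 kJ, eta = 67.6809%


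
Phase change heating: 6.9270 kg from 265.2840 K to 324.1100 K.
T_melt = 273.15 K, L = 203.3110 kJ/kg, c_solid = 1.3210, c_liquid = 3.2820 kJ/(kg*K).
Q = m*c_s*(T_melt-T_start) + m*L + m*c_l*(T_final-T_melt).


Q1 (sensible, solid) = 6.9270 * 1.3210 * 7.8660 = 71.9784 kJ
Q2 (latent) = 6.9270 * 203.3110 = 1408.3353 kJ
Q3 (sensible, liquid) = 6.9270 * 3.2820 * 50.9600 = 1158.5457 kJ
Q_total = 2638.8594 kJ

2638.8594 kJ


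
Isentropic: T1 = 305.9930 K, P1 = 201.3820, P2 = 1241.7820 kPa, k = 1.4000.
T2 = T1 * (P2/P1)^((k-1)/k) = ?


(k-1)/k = 0.2857
(P2/P1)^exp = 1.6816
T2 = 305.9930 * 1.6816 = 514.5562 K

514.5562 K


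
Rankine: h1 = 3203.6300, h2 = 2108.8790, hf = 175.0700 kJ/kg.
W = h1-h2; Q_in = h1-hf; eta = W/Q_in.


W = 1094.7510 kJ/kg
Q_in = 3028.5600 kJ/kg
eta = 0.3615 = 36.1476%

eta = 36.1476%


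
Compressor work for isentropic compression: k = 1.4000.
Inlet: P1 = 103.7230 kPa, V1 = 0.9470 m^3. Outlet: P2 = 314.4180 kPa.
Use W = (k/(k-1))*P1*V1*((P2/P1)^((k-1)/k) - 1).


(k-1)/k = 0.2857
(P2/P1)^exp = 1.3728
W = 3.5000 * 103.7230 * 0.9470 * (1.3728 - 1) = 128.1670 kJ

128.1670 kJ


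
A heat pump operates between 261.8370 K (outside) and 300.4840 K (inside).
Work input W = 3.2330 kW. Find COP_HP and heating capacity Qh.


COP = 300.4840 / 38.6470 = 7.7751
Qh = 7.7751 * 3.2330 = 25.1369 kW

COP = 7.7751, Qh = 25.1369 kW


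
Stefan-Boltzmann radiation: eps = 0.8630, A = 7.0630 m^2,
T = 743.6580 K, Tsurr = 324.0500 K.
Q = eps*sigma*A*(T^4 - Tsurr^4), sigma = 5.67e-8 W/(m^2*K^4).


T^4 = 3.0584e+11
Tsurr^4 = 1.1027e+10
Q = 0.8630 * 5.67e-8 * 7.0630 * 2.9481e+11 = 101889.3338 W

101889.3338 W


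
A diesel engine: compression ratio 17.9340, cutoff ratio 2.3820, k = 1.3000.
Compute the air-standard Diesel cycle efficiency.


r^(k-1) = 2.3774
rc^k = 3.0905
eta = 0.5106 = 51.0572%

51.0572%


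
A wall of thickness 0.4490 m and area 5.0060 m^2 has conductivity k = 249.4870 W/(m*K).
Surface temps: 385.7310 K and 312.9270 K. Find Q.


dT = 72.8040 K
Q = 249.4870 * 5.0060 * 72.8040 / 0.4490 = 202510.5560 W

202510.5560 W


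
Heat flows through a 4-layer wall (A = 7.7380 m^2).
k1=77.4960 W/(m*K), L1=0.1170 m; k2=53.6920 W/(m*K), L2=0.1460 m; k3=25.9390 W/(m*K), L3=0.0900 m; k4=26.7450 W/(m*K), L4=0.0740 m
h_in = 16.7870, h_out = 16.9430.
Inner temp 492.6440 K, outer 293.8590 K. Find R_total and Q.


R_conv_in = 1/(16.7870*7.7380) = 0.0077
R_1 = 0.1170/(77.4960*7.7380) = 0.0002
R_2 = 0.1460/(53.6920*7.7380) = 0.0004
R_3 = 0.0900/(25.9390*7.7380) = 0.0004
R_4 = 0.0740/(26.7450*7.7380) = 0.0004
R_conv_out = 1/(16.9430*7.7380) = 0.0076
R_total = 0.0167 K/W
Q = 198.7850 / 0.0167 = 11918.7655 W

R_total = 0.0167 K/W, Q = 11918.7655 W


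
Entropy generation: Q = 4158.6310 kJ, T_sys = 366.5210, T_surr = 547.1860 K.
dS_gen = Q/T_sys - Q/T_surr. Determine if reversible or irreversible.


dS_sys = 4158.6310/366.5210 = 11.3462 kJ/K
dS_surr = -4158.6310/547.1860 = -7.6000 kJ/K
dS_gen = 11.3462 - 7.6000 = 3.7462 kJ/K (irreversible)

dS_gen = 3.7462 kJ/K, irreversible


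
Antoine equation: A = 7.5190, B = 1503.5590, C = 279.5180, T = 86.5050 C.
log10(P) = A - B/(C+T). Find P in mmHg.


C+T = 366.0230
B/(C+T) = 4.1078
log10(P) = 7.5190 - 4.1078 = 3.4112
P = 10^3.4112 = 2577.3503 mmHg

2577.3503 mmHg


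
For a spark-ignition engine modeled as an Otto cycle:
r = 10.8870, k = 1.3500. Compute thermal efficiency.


r^(k-1) = 2.3063
eta = 1 - 1/2.3063 = 0.5664 = 56.6407%

56.6407%


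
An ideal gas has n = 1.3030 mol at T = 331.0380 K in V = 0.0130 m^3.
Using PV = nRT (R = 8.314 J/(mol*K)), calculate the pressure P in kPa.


P = nRT/V = 1.3030 * 8.314 * 331.0380 / 0.0130
= 3586.1817 / 0.0130 = 275860.1278 Pa = 275.8601 kPa

275.8601 kPa


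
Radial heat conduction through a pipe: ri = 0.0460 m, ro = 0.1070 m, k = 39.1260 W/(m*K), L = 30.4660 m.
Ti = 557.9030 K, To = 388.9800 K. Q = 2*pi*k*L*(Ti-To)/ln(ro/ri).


dT = 168.9230 K
ln(ro/ri) = 0.8442
Q = 2*pi*39.1260*30.4660*168.9230 / 0.8442 = 1498686.0233 W

1498686.0233 W


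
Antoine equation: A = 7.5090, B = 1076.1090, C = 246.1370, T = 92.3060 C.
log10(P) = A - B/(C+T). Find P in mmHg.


C+T = 338.4430
B/(C+T) = 3.1796
log10(P) = 7.5090 - 3.1796 = 4.3294
P = 10^4.3294 = 21350.7380 mmHg

21350.7380 mmHg


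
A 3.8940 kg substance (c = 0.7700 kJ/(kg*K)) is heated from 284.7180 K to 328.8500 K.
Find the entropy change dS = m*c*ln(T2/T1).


T2/T1 = 1.1550
ln(T2/T1) = 0.1441
dS = 3.8940 * 0.7700 * 0.1441 = 0.4321 kJ/K

0.4321 kJ/K


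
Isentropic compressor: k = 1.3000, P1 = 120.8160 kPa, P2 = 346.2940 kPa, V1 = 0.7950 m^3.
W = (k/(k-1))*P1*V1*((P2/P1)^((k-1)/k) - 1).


(k-1)/k = 0.2308
(P2/P1)^exp = 1.2751
W = 4.3333 * 120.8160 * 0.7950 * (1.2751 - 1) = 114.4890 kJ

114.4890 kJ


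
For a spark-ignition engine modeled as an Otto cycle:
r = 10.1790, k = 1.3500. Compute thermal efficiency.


r^(k-1) = 2.2527
eta = 1 - 1/2.2527 = 0.5561 = 55.6082%

55.6082%


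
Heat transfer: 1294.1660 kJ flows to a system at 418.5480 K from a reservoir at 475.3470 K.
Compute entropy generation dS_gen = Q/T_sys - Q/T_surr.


dS_sys = 1294.1660/418.5480 = 3.0920 kJ/K
dS_surr = -1294.1660/475.3470 = -2.7226 kJ/K
dS_gen = 3.0920 - 2.7226 = 0.3695 kJ/K (irreversible)

dS_gen = 0.3695 kJ/K, irreversible


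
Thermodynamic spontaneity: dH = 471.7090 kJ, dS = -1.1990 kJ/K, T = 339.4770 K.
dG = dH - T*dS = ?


T*dS = 339.4770 * -1.1990 = -407.0329 kJ
dG = 471.7090 + 407.0329 = 878.7419 kJ (non-spontaneous)

dG = 878.7419 kJ, non-spontaneous


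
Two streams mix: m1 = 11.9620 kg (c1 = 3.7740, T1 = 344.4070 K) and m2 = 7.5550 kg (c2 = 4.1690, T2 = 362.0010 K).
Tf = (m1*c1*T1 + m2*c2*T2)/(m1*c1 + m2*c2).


num = 26949.9834
den = 76.6414
Tf = 351.6375 K

351.6375 K


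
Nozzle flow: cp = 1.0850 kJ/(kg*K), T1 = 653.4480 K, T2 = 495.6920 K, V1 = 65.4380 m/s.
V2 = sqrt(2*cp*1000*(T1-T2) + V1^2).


dT = 157.7560 K
2*cp*1000*dT = 342330.5200
V1^2 = 4282.1318
V2 = sqrt(346612.6518) = 588.7382 m/s

588.7382 m/s


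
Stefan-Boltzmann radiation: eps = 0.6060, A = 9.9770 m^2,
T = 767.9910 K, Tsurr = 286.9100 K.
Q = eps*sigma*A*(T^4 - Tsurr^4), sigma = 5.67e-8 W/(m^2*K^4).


T^4 = 3.4788e+11
Tsurr^4 = 6.7761e+09
Q = 0.6060 * 5.67e-8 * 9.9770 * 3.4110e+11 = 116933.0412 W

116933.0412 W


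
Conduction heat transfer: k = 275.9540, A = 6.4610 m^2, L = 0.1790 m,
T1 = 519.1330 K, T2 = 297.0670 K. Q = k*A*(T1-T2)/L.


dT = 222.0660 K
Q = 275.9540 * 6.4610 * 222.0660 / 0.1790 = 2211899.9231 W

2211899.9231 W


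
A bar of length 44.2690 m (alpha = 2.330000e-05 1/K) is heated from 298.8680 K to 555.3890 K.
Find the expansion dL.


dT = 256.5210 K
dL = 2.330000e-05 * 44.2690 * 256.5210 = 0.264593 m
L_final = 44.533593 m

dL = 0.264593 m


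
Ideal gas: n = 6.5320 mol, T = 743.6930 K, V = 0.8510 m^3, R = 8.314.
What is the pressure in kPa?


P = nRT/V = 6.5320 * 8.314 * 743.6930 / 0.8510
= 40387.7714 / 0.8510 = 47459.1909 Pa = 47.4592 kPa

47.4592 kPa


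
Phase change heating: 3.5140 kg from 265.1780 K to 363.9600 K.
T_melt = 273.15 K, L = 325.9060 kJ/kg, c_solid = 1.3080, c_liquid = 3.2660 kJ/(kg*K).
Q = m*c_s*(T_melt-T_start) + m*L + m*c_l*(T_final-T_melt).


Q1 (sensible, solid) = 3.5140 * 1.3080 * 7.9720 = 36.6418 kJ
Q2 (latent) = 3.5140 * 325.9060 = 1145.2337 kJ
Q3 (sensible, liquid) = 3.5140 * 3.2660 * 90.8100 = 1042.2013 kJ
Q_total = 2224.0768 kJ

2224.0768 kJ


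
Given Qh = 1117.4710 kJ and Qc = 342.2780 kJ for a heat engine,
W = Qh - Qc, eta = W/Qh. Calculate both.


W = 1117.4710 - 342.2780 = 775.1930 kJ
eta = 775.1930 / 1117.4710 = 0.6937 = 69.3703%

W = 775.1930 kJ, eta = 69.3703%


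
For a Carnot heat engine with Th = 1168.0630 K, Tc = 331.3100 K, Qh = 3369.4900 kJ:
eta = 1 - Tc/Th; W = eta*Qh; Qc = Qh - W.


eta = 1 - 331.3100/1168.0630 = 0.7164
W = 0.7164 * 3369.4900 = 2413.7661 kJ
Qc = 3369.4900 - 2413.7661 = 955.7239 kJ

eta = 71.6359%, W = 2413.7661 kJ, Qc = 955.7239 kJ


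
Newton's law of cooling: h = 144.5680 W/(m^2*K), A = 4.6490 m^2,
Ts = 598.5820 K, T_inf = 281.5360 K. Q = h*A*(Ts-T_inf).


dT = 317.0460 K
Q = 144.5680 * 4.6490 * 317.0460 = 213085.5488 W

213085.5488 W


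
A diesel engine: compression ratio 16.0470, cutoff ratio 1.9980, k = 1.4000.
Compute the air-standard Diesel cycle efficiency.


r^(k-1) = 3.0350
rc^k = 2.6353
eta = 0.6144 = 61.4355%

61.4355%


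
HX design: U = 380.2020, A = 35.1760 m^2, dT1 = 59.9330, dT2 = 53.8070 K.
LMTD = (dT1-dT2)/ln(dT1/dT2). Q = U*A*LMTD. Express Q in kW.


LMTD = 56.8150 K
Q = 380.2020 * 35.1760 * 56.8150 = 759842.5433 W = 759.8425 kW

759.8425 kW


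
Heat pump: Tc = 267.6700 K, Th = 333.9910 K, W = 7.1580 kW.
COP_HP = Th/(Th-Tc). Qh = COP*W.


COP = 333.9910 / 66.3210 = 5.0360
Qh = 5.0360 * 7.1580 = 36.0475 kW

COP = 5.0360, Qh = 36.0475 kW


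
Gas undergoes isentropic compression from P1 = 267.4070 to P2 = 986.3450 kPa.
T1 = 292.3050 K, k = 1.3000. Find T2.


(k-1)/k = 0.2308
(P2/P1)^exp = 1.3515
T2 = 292.3050 * 1.3515 = 395.0474 K

395.0474 K


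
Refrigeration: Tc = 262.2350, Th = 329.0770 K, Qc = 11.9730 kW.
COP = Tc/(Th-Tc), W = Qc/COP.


COP = 262.2350 / 66.8420 = 3.9232
W = 11.9730 / 3.9232 = 3.0518 kW

COP = 3.9232, W = 3.0518 kW


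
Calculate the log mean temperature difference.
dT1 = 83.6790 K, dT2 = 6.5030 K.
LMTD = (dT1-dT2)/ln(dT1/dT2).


dT1/dT2 = 12.8678
ln(dT1/dT2) = 2.5547
LMTD = 77.1760 / 2.5547 = 30.2091 K

30.2091 K


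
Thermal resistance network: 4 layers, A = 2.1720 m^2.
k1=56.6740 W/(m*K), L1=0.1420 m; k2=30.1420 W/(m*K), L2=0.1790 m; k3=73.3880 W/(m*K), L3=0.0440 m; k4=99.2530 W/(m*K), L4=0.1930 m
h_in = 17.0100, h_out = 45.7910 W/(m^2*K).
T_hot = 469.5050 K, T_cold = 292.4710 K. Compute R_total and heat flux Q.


R_conv_in = 1/(17.0100*2.1720) = 0.0271
R_1 = 0.1420/(56.6740*2.1720) = 0.0012
R_2 = 0.1790/(30.1420*2.1720) = 0.0027
R_3 = 0.0440/(73.3880*2.1720) = 0.0003
R_4 = 0.1930/(99.2530*2.1720) = 0.0009
R_conv_out = 1/(45.7910*2.1720) = 0.0101
R_total = 0.0422 K/W
Q = 177.0340 / 0.0422 = 4197.0831 W

R_total = 0.0422 K/W, Q = 4197.0831 W


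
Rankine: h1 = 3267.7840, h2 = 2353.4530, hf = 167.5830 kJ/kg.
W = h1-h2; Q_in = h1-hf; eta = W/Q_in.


W = 914.3310 kJ/kg
Q_in = 3100.2010 kJ/kg
eta = 0.2949 = 29.4926%

eta = 29.4926%


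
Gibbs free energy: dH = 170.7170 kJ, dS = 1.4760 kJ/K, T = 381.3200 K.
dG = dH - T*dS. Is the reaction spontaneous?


T*dS = 381.3200 * 1.4760 = 562.8283 kJ
dG = 170.7170 - 562.8283 = -392.1113 kJ (spontaneous)

dG = -392.1113 kJ, spontaneous


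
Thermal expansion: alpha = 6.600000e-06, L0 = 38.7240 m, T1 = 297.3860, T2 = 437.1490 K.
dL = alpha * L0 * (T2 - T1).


dT = 139.7630 K
dL = 6.600000e-06 * 38.7240 * 139.7630 = 0.035720 m
L_final = 38.759720 m

dL = 0.035720 m


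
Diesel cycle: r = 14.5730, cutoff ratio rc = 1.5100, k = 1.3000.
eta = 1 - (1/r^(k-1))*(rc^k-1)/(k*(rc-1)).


r^(k-1) = 2.2339
rc^k = 1.7087
eta = 0.5215 = 52.1486%

52.1486%


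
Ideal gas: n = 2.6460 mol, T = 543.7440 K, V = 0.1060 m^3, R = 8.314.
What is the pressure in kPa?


P = nRT/V = 2.6460 * 8.314 * 543.7440 / 0.1060
= 11961.7394 / 0.1060 = 112846.5984 Pa = 112.8466 kPa

112.8466 kPa


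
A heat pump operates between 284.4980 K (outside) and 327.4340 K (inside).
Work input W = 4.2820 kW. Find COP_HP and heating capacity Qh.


COP = 327.4340 / 42.9360 = 7.6261
Qh = 7.6261 * 4.2820 = 32.6549 kW

COP = 7.6261, Qh = 32.6549 kW


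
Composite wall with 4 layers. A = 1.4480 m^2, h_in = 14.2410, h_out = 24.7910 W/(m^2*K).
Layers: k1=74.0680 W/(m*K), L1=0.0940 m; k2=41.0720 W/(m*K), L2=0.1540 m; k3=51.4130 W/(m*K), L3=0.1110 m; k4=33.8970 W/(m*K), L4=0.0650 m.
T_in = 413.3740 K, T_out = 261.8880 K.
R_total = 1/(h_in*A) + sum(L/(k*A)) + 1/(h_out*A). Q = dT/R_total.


R_conv_in = 1/(14.2410*1.4480) = 0.0485
R_1 = 0.0940/(74.0680*1.4480) = 0.0009
R_2 = 0.1540/(41.0720*1.4480) = 0.0026
R_3 = 0.1110/(51.4130*1.4480) = 0.0015
R_4 = 0.0650/(33.8970*1.4480) = 0.0013
R_conv_out = 1/(24.7910*1.4480) = 0.0279
R_total = 0.0826 K/W
Q = 151.4860 / 0.0826 = 1833.2446 W

R_total = 0.0826 K/W, Q = 1833.2446 W


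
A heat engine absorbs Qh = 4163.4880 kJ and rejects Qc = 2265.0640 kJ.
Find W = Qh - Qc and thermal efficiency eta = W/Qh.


W = 4163.4880 - 2265.0640 = 1898.4240 kJ
eta = 1898.4240 / 4163.4880 = 0.4560 = 45.5970%

W = 1898.4240 kJ, eta = 45.5970%


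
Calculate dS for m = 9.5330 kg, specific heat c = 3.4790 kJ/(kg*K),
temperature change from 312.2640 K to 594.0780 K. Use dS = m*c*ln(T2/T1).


T2/T1 = 1.9025
ln(T2/T1) = 0.6432
dS = 9.5330 * 3.4790 * 0.6432 = 21.3307 kJ/K

21.3307 kJ/K


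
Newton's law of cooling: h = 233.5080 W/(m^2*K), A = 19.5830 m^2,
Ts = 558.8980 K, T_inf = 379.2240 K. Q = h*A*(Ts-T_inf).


dT = 179.6740 K
Q = 233.5080 * 19.5830 * 179.6740 = 821610.9609 W

821610.9609 W


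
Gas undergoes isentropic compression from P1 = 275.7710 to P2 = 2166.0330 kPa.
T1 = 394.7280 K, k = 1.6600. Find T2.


(k-1)/k = 0.3976
(P2/P1)^exp = 2.2693
T2 = 394.7280 * 2.2693 = 895.7517 K

895.7517 K


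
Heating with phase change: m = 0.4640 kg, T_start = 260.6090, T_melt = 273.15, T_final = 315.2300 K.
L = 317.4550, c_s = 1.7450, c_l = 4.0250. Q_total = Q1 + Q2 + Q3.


Q1 (sensible, solid) = 0.4640 * 1.7450 * 12.5410 = 10.1542 kJ
Q2 (latent) = 0.4640 * 317.4550 = 147.2991 kJ
Q3 (sensible, liquid) = 0.4640 * 4.0250 * 42.0800 = 78.5886 kJ
Q_total = 236.0419 kJ

236.0419 kJ


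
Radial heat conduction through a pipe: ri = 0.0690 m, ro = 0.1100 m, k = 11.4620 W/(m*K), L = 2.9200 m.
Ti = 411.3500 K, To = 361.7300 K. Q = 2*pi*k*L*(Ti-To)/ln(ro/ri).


dT = 49.6200 K
ln(ro/ri) = 0.4664
Q = 2*pi*11.4620*2.9200*49.6200 / 0.4664 = 22374.1055 W

22374.1055 W


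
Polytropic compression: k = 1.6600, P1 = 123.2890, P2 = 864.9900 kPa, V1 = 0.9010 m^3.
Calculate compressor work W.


(k-1)/k = 0.3976
(P2/P1)^exp = 2.1697
W = 2.5152 * 123.2890 * 0.9010 * (2.1697 - 1) = 326.7991 kJ

326.7991 kJ


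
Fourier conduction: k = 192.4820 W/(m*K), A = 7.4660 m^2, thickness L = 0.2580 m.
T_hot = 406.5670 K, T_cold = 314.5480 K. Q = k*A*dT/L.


dT = 92.0190 K
Q = 192.4820 * 7.4660 * 92.0190 / 0.2580 = 512549.6149 W

512549.6149 W


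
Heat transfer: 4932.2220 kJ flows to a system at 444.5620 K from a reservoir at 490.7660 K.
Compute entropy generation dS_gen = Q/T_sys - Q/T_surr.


dS_sys = 4932.2220/444.5620 = 11.0946 kJ/K
dS_surr = -4932.2220/490.7660 = -10.0500 kJ/K
dS_gen = 11.0946 - 10.0500 = 1.0445 kJ/K (irreversible)

dS_gen = 1.0445 kJ/K, irreversible


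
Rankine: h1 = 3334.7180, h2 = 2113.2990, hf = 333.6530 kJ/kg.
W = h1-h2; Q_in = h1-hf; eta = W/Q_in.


W = 1221.4190 kJ/kg
Q_in = 3001.0650 kJ/kg
eta = 0.4070 = 40.6995%

eta = 40.6995%


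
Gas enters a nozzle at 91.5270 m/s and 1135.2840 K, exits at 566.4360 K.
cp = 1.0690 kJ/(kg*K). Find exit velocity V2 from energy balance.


dT = 568.8480 K
2*cp*1000*dT = 1216197.0240
V1^2 = 8377.1917
V2 = sqrt(1224574.2157) = 1106.6048 m/s

1106.6048 m/s


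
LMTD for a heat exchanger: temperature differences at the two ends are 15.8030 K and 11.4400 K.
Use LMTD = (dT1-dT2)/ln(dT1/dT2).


dT1/dT2 = 1.3814
ln(dT1/dT2) = 0.3231
LMTD = 4.3630 / 0.3231 = 13.5042 K

13.5042 K


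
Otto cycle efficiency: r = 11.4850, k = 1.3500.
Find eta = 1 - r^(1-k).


r^(k-1) = 2.3499
eta = 1 - 1/2.3499 = 0.5744 = 57.4447%

57.4447%


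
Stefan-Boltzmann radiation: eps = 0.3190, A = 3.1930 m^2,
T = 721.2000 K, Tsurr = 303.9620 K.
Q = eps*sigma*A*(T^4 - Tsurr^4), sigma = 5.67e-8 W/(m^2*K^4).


T^4 = 2.7053e+11
Tsurr^4 = 8.5364e+09
Q = 0.3190 * 5.67e-8 * 3.1930 * 2.6200e+11 = 15131.1155 W

15131.1155 W


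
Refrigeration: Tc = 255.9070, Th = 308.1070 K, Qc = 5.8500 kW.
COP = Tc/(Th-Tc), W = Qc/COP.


COP = 255.9070 / 52.2000 = 4.9024
W = 5.8500 / 4.9024 = 1.1933 kW

COP = 4.9024, W = 1.1933 kW


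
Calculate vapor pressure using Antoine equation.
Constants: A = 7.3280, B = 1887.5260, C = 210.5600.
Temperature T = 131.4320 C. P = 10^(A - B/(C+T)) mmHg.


C+T = 341.9920
B/(C+T) = 5.5192
log10(P) = 7.3280 - 5.5192 = 1.8088
P = 10^1.8088 = 64.3856 mmHg

64.3856 mmHg


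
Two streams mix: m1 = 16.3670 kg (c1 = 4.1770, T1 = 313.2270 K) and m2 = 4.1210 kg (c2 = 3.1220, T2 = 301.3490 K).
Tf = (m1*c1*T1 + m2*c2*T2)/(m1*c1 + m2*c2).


num = 25290.8355
den = 81.2307
Tf = 311.3457 K

311.3457 K


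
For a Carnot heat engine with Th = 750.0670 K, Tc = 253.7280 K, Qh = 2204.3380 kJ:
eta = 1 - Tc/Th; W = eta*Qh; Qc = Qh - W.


eta = 1 - 253.7280/750.0670 = 0.6617
W = 0.6617 * 2204.3380 = 1458.6683 kJ
Qc = 2204.3380 - 1458.6683 = 745.6697 kJ

eta = 66.1726%, W = 1458.6683 kJ, Qc = 745.6697 kJ


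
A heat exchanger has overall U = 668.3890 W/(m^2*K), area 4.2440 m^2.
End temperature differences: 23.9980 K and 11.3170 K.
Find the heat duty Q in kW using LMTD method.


LMTD = 16.8706 K
Q = 668.3890 * 4.2440 * 16.8706 = 47855.7522 W = 47.8558 kW

47.8558 kW


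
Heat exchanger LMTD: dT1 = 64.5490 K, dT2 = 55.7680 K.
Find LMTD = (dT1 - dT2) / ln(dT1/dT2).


dT1/dT2 = 1.1575
ln(dT1/dT2) = 0.1462
LMTD = 8.7810 / 0.1462 = 60.0515 K

60.0515 K


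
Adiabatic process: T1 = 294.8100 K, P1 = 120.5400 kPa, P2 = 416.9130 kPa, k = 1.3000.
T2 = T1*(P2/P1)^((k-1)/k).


(k-1)/k = 0.2308
(P2/P1)^exp = 1.3316
T2 = 294.8100 * 1.3316 = 392.5609 K

392.5609 K


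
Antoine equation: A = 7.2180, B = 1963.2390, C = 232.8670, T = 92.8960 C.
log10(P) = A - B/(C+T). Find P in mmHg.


C+T = 325.7630
B/(C+T) = 6.0266
log10(P) = 7.2180 - 6.0266 = 1.1914
P = 10^1.1914 = 15.5386 mmHg

15.5386 mmHg


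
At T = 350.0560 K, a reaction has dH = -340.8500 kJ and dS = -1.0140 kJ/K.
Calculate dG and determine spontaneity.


T*dS = 350.0560 * -1.0140 = -354.9568 kJ
dG = -340.8500 + 354.9568 = 14.1068 kJ (non-spontaneous)

dG = 14.1068 kJ, non-spontaneous


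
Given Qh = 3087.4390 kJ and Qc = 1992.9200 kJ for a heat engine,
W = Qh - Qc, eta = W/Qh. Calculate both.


W = 3087.4390 - 1992.9200 = 1094.5190 kJ
eta = 1094.5190 / 3087.4390 = 0.3545 = 35.4507%

W = 1094.5190 kJ, eta = 35.4507%


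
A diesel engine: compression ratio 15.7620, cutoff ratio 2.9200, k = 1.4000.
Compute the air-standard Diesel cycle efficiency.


r^(k-1) = 3.0133
rc^k = 4.4827
eta = 0.5700 = 57.0031%

57.0031%


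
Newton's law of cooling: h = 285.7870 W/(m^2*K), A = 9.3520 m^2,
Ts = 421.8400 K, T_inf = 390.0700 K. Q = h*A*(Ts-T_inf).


dT = 31.7700 K
Q = 285.7870 * 9.3520 * 31.7700 = 84911.0444 W

84911.0444 W


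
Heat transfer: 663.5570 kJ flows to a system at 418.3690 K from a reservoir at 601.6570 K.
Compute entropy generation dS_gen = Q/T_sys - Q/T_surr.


dS_sys = 663.5570/418.3690 = 1.5861 kJ/K
dS_surr = -663.5570/601.6570 = -1.1029 kJ/K
dS_gen = 1.5861 - 1.1029 = 0.4832 kJ/K (irreversible)

dS_gen = 0.4832 kJ/K, irreversible
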